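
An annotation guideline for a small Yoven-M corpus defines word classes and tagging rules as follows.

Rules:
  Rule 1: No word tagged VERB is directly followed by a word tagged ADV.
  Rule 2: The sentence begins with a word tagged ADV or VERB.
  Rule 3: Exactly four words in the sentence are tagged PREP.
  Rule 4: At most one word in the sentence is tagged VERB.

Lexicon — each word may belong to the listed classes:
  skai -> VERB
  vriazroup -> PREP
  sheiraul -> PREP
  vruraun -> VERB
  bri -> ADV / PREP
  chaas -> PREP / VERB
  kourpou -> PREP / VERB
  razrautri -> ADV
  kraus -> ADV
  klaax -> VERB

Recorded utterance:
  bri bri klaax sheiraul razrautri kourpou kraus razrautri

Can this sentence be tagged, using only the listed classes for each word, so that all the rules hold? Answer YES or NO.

NO

Candidates per position — 1:bri {ADV,PREP}; 2:bri {ADV,PREP}; 3:klaax {VERB}; 4:sheiraul {PREP}; 5:razrautri {ADV}; 6:kourpou {PREP,VERB}; 7:kraus {ADV}; 8:razrautri {ADV}.
Every candidate sequence violates at least one rule; no consistent tagging exists.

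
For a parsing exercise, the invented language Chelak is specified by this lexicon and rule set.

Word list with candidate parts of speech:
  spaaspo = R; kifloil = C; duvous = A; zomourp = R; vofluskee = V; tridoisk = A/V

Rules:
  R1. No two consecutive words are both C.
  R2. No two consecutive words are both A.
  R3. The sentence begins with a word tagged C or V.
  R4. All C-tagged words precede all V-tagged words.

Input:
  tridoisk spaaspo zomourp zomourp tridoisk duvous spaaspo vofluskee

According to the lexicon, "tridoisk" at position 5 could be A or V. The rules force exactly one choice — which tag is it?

Candidates per position — 1:tridoisk {A,V}; 2:spaaspo {R}; 3:zomourp {R}; 4:zomourp {R}; 5:tridoisk {A,V}; 6:duvous {A}; 7:spaaspo {R}; 8:vofluskee {V}.
Position 1: A is ruled out by rule 3; that leaves V.
Position 5: A is ruled out by rule 2; that leaves V.
The unique satisfying tagging is: V R R R V A R V.
Check: rule 1 ✓; rule 2 ✓; rule 3 ✓; rule 4 ✓.

V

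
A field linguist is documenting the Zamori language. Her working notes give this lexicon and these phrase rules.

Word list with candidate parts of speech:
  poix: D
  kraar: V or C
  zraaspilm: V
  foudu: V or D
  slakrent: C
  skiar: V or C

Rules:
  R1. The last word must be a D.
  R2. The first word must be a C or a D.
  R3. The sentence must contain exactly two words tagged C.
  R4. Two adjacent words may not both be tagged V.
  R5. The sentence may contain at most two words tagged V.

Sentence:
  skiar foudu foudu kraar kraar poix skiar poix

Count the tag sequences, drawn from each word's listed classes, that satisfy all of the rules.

Candidates per position — 1:skiar {V,C}; 2:foudu {V,D}; 3:foudu {V,D}; 4:kraar {V,C}; 5:kraar {V,C}; 6:poix {D}; 7:skiar {V,C}; 8:poix {D}.
There are 64 candidate sequences in total.
The sequences that satisfy every rule: C D D V C D V D; C D D C V D V D.
Count = 2.

2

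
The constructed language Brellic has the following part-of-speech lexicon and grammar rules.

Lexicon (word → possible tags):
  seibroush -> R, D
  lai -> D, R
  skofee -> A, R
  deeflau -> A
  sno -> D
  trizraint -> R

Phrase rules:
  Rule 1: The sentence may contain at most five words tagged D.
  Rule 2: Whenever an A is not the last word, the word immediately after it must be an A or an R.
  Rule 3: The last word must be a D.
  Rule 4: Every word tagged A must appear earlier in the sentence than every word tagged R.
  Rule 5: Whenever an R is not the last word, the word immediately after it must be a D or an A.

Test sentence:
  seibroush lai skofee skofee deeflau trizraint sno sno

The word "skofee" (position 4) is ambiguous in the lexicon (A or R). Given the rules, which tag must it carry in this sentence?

A

Candidates per position — 1:seibroush {R,D}; 2:lai {D,R}; 3:skofee {A,R}; 4:skofee {A,R}; 5:deeflau {A}; 6:trizraint {R}; 7:sno {D}; 8:sno {D}.
Word 1 cannot be R — rule 4 would then fail for every completion. It is D.
Word 2 cannot be R — rule 4 would then fail for every completion. It is D.
Word 3 cannot be R — rule 4 would then fail for every completion. It is A.
Word 4 cannot be R — rule 4 would then fail for every completion. It is A.
The only consistent sequence is: D D A A A R D D.
Rule-by-rule: rule 1 ok; rule 2 ok; rule 3 ok; rule 4 ok; rule 5 ok.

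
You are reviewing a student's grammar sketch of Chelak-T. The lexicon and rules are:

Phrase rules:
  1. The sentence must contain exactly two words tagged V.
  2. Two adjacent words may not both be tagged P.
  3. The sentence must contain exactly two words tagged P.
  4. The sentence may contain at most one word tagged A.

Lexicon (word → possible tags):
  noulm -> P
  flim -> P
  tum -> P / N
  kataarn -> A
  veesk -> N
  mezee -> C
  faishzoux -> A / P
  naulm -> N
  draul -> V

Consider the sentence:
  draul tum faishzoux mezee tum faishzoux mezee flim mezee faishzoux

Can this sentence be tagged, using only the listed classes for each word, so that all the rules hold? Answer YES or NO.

NO

Candidates per position — 1:draul {V}; 2:tum {P,N}; 3:faishzoux {A,P}; 4:mezee {C}; 5:tum {P,N}; 6:faishzoux {A,P}; 7:mezee {C}; 8:flim {P}; 9:mezee {C}; 10:faishzoux {A,P}.
Rule 1 cannot be satisfied by any choice of tags from the lexicon.
So there is no consistent tagging.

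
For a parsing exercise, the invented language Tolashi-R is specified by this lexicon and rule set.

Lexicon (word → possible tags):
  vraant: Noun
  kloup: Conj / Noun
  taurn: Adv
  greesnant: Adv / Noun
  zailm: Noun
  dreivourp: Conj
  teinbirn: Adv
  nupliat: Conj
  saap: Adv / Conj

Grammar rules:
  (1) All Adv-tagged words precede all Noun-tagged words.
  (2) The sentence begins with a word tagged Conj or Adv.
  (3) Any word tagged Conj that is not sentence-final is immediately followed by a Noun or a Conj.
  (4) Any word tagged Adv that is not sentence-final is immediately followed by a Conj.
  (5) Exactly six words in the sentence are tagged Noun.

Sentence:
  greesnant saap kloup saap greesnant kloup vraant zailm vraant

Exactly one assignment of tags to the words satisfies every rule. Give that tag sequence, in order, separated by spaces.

Adv Conj Noun Conj Noun Noun Noun Noun Noun

Candidates per position — 1:greesnant {Adv,Noun}; 2:saap {Adv,Conj}; 3:kloup {Conj,Noun}; 4:saap {Adv,Conj}; 5:greesnant {Adv,Noun}; 6:kloup {Conj,Noun}; 7:vraant {Noun}; 8:zailm {Noun}; 9:vraant {Noun}.
Word 1 cannot be Noun — rule 2 would then fail for every completion. It is Adv.
Word 2 cannot be Adv — rule 4 would then fail for every completion. It is Conj.
Word 3 cannot be Conj — rule 5 would then fail for every completion. It is Noun.
Word 4 cannot be Adv — rule 1 would then fail for every completion. It is Conj.
Word 5 cannot be Adv — rule 1 would then fail for every completion. It is Noun.
Word 6 cannot be Conj — rule 5 would then fail for every completion. It is Noun.
So the tagging must be: Adv Conj Noun Conj Noun Noun Noun Noun Noun.
Verifying each rule — rule 1 holds; rule 2 holds; rule 3 holds; rule 4 holds; rule 5 holds.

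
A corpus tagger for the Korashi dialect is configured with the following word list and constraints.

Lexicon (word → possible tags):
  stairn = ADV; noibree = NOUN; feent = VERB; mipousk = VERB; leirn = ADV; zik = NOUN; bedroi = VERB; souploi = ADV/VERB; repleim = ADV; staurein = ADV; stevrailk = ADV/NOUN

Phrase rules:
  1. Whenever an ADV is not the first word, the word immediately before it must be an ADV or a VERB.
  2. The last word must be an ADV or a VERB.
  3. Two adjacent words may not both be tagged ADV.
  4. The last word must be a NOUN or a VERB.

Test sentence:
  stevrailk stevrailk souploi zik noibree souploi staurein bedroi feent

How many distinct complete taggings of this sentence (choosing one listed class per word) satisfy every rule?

2

Candidates per position — 1:stevrailk {ADV,NOUN}; 2:stevrailk {ADV,NOUN}; 3:souploi {ADV,VERB}; 4:zik {NOUN}; 5:noibree {NOUN}; 6:souploi {ADV,VERB}; 7:staurein {ADV}; 8:bedroi {VERB}; 9:feent {VERB}.
There are 16 candidate sequences in total.
The sequences that satisfy every rule: ADV NOUN VERB NOUN NOUN VERB ADV VERB VERB; NOUN NOUN VERB NOUN NOUN VERB ADV VERB VERB.
Count = 2.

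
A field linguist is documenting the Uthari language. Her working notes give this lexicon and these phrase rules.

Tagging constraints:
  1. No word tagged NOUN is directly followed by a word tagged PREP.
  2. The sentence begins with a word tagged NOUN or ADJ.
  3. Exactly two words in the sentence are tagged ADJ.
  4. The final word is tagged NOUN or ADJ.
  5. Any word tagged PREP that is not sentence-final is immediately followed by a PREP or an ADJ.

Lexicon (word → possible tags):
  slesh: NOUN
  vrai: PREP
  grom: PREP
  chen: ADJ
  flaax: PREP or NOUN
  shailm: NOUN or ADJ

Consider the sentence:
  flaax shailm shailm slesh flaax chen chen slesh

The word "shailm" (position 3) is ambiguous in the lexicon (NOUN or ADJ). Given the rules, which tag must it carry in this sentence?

Candidates per position — 1:flaax {PREP,NOUN}; 2:shailm {NOUN,ADJ}; 3:shailm {NOUN,ADJ}; 4:slesh {NOUN}; 5:flaax {PREP,NOUN}; 6:chen {ADJ}; 7:chen {ADJ}; 8:slesh {NOUN}.
Word 1 cannot be PREP — rule 2 would then fail for every completion. It is NOUN.
Word 2 cannot be ADJ — rule 3 would then fail for every completion. It is NOUN.
Word 3 cannot be ADJ — rule 3 would then fail for every completion. It is NOUN.
Word 5 cannot be PREP — rule 1 would then fail for every completion. It is NOUN.
The unique satisfying tagging is: NOUN NOUN NOUN NOUN NOUN ADJ ADJ NOUN.
Rule-by-rule: rule 1 ok; rule 2 ok; rule 3 ok; rule 4 ok; rule 5 ok.

NOUN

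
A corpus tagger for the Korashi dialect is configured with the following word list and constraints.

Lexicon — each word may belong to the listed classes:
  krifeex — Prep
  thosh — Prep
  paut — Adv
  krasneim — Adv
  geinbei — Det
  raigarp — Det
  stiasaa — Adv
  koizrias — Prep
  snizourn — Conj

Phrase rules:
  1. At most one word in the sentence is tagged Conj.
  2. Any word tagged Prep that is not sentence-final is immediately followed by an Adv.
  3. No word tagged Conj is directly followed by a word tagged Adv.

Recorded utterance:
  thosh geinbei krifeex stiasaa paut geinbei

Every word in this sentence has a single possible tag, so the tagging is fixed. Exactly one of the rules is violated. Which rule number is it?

Fixed tagging: Prep Det Prep Adv Adv Det.
Applying the rules: R1 holds, R2 violated, R3 holds.
Only rule 2 fails.

2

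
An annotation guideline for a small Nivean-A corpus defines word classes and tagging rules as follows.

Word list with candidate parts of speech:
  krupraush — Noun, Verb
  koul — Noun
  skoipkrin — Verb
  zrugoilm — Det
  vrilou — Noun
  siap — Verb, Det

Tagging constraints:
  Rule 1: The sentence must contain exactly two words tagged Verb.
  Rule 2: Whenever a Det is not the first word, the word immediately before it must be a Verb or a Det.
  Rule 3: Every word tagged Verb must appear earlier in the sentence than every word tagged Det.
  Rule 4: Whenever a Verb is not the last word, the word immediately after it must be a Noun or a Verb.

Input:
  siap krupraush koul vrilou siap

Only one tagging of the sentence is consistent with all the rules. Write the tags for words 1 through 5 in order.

Candidates per position — 1:siap {Verb,Det}; 2:krupraush {Noun,Verb}; 3:koul {Noun}; 4:vrilou {Noun}; 5:siap {Verb,Det}.
Position 5: Det is ruled out by rule 2; that leaves Verb.
Position 1: Det is ruled out by rule 3; that leaves Verb.
Position 2: Verb is ruled out by rule 1; that leaves Noun.
The only consistent sequence is: Verb Noun Noun Noun Verb.
Rule-by-rule: rule 1 ✓; rule 2 ✓; rule 3 ✓; rule 4 ✓.

Verb Noun Noun Noun Verb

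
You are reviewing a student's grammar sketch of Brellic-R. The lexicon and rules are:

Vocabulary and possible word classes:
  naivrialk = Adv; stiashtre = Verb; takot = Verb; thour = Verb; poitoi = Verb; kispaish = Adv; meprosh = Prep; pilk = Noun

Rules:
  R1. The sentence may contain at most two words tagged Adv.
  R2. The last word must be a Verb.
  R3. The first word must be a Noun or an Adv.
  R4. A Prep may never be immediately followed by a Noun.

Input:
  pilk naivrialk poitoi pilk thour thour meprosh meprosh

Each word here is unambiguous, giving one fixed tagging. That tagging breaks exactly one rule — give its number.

Fixed tagging: Noun Adv Verb Noun Verb Verb Prep Prep.
Applying the rules: R1 holds, R2 violated, R3 holds, R4 holds.
Only rule 2 fails.

2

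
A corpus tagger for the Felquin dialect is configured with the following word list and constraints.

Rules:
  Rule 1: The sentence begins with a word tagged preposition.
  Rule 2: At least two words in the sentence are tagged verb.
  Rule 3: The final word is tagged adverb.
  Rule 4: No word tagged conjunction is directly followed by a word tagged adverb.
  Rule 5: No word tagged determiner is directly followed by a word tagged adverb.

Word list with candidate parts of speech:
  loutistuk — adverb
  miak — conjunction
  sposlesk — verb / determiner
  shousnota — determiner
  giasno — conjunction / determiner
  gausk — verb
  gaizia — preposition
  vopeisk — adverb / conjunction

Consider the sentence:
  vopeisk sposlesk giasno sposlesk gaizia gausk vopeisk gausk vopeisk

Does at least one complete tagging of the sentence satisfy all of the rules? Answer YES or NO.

Candidates per position — 1:vopeisk {adverb,conjunction}; 2:sposlesk {verb,determiner}; 3:giasno {conjunction,determiner}; 4:sposlesk {verb,determiner}; 5:gaizia {preposition}; 6:gausk {verb}; 7:vopeisk {adverb,conjunction}; 8:gausk {verb}; 9:vopeisk {adverb,conjunction}.
Rule 1 cannot be satisfied by any choice of tags from the lexicon.
So there is no consistent tagging.

NO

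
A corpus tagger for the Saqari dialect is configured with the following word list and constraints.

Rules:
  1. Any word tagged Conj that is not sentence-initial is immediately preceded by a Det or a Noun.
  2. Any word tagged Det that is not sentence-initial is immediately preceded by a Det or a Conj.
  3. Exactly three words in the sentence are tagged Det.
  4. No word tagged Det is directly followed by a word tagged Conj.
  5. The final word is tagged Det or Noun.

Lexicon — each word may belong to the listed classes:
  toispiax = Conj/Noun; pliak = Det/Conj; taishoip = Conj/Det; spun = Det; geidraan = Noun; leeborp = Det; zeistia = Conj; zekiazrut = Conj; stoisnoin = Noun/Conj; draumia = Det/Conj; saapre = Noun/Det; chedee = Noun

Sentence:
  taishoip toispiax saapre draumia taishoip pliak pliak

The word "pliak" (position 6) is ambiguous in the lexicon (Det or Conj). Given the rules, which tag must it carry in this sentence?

Candidates per position — 1:taishoip {Conj,Det}; 2:toispiax {Conj,Noun}; 3:saapre {Noun,Det}; 4:draumia {Det,Conj}; 5:taishoip {Conj,Det}; 6:pliak {Det,Conj}; 7:pliak {Det,Conj}.
At position 7, choosing Conj makes rule 5 impossible to satisfy; hence Det.
Position 6: the remaining choice is settled jointly with positions 1, 2, 3, 4, 5 — only Det at position 6 is part of a tagging that satisfies every rule.
So the tagging must be: Conj Noun Noun Conj Det Det Det.
Verifying each rule — rule 1 ok; rule 2 ok; rule 3 ok; rule 4 ok; rule 5 ok.

Det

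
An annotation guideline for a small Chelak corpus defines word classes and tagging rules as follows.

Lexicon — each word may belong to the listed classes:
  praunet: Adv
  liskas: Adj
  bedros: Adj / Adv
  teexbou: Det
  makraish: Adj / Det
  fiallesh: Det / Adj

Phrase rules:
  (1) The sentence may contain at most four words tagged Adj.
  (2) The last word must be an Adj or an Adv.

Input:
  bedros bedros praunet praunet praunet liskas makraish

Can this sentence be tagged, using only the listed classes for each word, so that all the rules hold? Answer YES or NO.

Candidates per position — 1:bedros {Adj,Adv}; 2:bedros {Adj,Adv}; 3:praunet {Adv}; 4:praunet {Adv}; 5:praunet {Adv}; 6:liskas {Adj}; 7:makraish {Adj,Det}.
One satisfying assignment: Adj Adj Adv Adv Adv Adj Adj.
Checking: rule 1 holds; rule 2 holds.

YES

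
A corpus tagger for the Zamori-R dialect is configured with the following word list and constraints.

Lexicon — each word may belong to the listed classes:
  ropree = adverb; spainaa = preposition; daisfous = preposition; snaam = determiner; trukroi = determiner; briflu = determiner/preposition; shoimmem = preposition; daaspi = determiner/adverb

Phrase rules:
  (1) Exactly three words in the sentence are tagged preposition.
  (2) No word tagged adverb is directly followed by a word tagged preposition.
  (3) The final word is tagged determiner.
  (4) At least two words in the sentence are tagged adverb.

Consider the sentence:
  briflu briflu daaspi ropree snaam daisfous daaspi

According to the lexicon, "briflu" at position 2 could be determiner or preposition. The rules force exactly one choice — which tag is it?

preposition

Candidates per position — 1:briflu {determiner,preposition}; 2:briflu {determiner,preposition}; 3:daaspi {determiner,adverb}; 4:ropree {adverb}; 5:snaam {determiner}; 6:daisfous {preposition}; 7:daaspi {determiner,adverb}.
At position 1, choosing determiner makes rule 1 impossible to satisfy; hence preposition.
At position 2, choosing determiner makes rule 1 impossible to satisfy; hence preposition.
At position 7, choosing adverb makes rule 3 impossible to satisfy; hence determiner.
At position 3, choosing determiner makes rule 4 impossible to satisfy; hence adverb.
The unique satisfying tagging is: preposition preposition adverb adverb determiner preposition determiner.
Verifying each rule — rule 1 holds; rule 2 holds; rule 3 holds; rule 4 holds.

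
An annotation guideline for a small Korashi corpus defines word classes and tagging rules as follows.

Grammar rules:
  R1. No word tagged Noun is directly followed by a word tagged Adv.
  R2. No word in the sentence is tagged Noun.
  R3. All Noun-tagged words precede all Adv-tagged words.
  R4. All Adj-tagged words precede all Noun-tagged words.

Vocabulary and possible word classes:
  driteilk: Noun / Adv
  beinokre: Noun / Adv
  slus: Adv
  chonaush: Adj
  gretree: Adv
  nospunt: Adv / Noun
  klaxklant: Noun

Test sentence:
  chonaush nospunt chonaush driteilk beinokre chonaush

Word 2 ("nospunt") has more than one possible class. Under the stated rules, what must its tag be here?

Adv

Candidates per position — 1:chonaush {Adj}; 2:nospunt {Adv,Noun}; 3:chonaush {Adj}; 4:driteilk {Noun,Adv}; 5:beinokre {Noun,Adv}; 6:chonaush {Adj}.
If word 2 were Noun, no tagging could satisfy rule 2; so word 2 is Adv.
If word 4 were Noun, no tagging could satisfy rule 2; so word 4 is Adv.
If word 5 were Noun, no tagging could satisfy rule 2; so word 5 is Adv.
That leaves exactly one tagging: Adj Adv Adj Adv Adv Adj.
Check: rule 1 satisfied; rule 2 satisfied; rule 3 satisfied; rule 4 satisfied.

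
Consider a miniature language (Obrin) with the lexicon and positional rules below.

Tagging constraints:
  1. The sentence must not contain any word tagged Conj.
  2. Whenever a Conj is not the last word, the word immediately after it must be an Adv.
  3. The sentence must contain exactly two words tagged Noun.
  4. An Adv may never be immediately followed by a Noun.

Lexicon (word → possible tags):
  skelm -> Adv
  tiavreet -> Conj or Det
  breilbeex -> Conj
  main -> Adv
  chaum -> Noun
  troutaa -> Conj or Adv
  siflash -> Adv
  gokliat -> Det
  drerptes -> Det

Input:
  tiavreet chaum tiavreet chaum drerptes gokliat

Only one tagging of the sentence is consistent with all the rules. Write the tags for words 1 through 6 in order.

Det Noun Det Noun Det Det

Candidates per position — 1:tiavreet {Conj,Det}; 2:chaum {Noun}; 3:tiavreet {Conj,Det}; 4:chaum {Noun}; 5:drerptes {Det}; 6:gokliat {Det}.
If word 1 were Conj, no tagging could satisfy rule 1; so word 1 is Det.
If word 3 were Conj, no tagging could satisfy rule 1; so word 3 is Det.
The unique satisfying tagging is: Det Noun Det Noun Det Det.
Verifying each rule — rule 1 holds; rule 2 holds; rule 3 holds; rule 4 holds.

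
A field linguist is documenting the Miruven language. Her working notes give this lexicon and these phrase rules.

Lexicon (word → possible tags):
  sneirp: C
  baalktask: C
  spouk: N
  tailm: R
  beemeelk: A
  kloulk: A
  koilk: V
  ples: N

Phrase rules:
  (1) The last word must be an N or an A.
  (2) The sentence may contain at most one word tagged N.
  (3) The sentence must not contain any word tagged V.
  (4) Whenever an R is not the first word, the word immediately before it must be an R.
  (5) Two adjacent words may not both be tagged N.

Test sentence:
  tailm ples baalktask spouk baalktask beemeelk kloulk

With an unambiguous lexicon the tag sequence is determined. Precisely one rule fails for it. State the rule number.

2

Fixed tagging: R N C N C A A.
Rule check: R1 ✓, R2 ✗, R3 ✓, R4 ✓, R5 ✓.
Only rule 2 fails.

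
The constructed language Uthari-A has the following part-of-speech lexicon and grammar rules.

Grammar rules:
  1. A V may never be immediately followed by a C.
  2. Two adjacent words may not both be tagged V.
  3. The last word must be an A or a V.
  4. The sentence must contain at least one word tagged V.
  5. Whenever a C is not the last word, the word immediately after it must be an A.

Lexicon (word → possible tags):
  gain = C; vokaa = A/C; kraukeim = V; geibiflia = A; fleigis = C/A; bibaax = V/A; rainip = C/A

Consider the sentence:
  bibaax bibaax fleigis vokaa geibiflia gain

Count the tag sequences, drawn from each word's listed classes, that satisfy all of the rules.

Candidates per position — 1:bibaax {V,A}; 2:bibaax {V,A}; 3:fleigis {C,A}; 4:vokaa {A,C}; 5:geibiflia {A}; 6:gain {C}.
There are 16 candidate sequences in total.
Rule 3 cannot be satisfied by any choice of tags from the lexicon.
So there is no consistent tagging.
Count = 0.

0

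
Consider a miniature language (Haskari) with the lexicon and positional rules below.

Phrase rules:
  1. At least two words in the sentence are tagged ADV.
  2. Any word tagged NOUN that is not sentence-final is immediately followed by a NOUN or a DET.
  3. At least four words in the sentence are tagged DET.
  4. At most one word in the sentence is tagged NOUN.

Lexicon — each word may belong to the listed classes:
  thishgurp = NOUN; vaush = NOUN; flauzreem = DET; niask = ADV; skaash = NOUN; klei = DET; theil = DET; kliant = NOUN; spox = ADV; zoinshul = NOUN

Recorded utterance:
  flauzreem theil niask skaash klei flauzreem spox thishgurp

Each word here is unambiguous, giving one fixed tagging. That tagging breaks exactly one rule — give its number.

4

Fixed tagging: DET DET ADV NOUN DET DET ADV NOUN.
Applying the rules: R1 ✓, R2 ✓, R3 ✓, R4 ✗.
Only rule 4 fails.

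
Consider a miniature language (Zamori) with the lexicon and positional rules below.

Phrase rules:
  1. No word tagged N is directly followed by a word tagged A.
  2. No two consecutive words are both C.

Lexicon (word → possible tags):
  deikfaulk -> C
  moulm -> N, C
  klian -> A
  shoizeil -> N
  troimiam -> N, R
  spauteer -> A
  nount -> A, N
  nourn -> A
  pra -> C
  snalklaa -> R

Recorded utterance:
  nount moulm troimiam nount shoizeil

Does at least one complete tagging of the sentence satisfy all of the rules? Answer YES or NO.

Candidates per position — 1:nount {A,N}; 2:moulm {N,C}; 3:troimiam {N,R}; 4:nount {A,N}; 5:shoizeil {N}.
One satisfying assignment: A C R N N.
Check: rule 1 satisfied; rule 2 satisfied.

YES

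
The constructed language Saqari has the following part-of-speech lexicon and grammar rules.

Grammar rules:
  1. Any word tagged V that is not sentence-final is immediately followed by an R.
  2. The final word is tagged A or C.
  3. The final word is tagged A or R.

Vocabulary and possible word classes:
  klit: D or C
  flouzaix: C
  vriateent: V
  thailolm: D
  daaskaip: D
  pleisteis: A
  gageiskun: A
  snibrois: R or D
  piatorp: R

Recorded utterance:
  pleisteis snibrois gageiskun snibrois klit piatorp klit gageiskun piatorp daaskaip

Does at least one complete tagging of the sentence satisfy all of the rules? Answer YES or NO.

Candidates per position — 1:pleisteis {A}; 2:snibrois {R,D}; 3:gageiskun {A}; 4:snibrois {R,D}; 5:klit {D,C}; 6:piatorp {R}; 7:klit {D,C}; 8:gageiskun {A}; 9:piatorp {R}; 10:daaskaip {D}.
Rule 2 cannot be satisfied by any choice of tags from the lexicon.
So there is no consistent tagging.

NO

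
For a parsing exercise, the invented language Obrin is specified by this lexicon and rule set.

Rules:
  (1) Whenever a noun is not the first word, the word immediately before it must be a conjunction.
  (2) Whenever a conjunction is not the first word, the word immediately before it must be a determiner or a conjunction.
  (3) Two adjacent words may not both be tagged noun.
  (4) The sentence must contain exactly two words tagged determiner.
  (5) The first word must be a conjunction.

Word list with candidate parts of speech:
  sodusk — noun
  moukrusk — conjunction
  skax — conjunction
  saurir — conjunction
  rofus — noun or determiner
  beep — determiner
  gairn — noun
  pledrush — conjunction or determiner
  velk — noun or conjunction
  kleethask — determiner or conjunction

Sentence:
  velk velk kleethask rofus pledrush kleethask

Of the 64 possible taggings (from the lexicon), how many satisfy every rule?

5

Candidates per position — 1:velk {noun,conjunction}; 2:velk {noun,conjunction}; 3:kleethask {determiner,conjunction}; 4:rofus {noun,determiner}; 5:pledrush {conjunction,determiner}; 6:kleethask {determiner,conjunction}.
There are 64 candidate sequences in total.
The sequences that satisfy every rule: conjunction noun determiner determiner conjunction conjunction; conjunction conjunction determiner determiner conjunction conjunction; conjunction conjunction conjunction noun determiner determiner; conjunction conjunction conjunction determiner conjunction determiner; conjunction conjunction conjunction determiner determiner conjunction.
Count = 5.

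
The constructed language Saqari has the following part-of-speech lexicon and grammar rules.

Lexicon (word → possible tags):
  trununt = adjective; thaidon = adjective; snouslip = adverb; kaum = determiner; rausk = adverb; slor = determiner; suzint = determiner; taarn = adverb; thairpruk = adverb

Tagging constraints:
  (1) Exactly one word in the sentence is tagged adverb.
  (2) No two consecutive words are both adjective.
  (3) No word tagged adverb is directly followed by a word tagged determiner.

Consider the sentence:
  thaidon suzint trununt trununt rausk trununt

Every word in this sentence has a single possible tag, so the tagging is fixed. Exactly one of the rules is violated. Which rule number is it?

Fixed tagging: adjective determiner adjective adjective adverb adjective.
Checking each rule: R1 pass, R2 fail, R3 pass.
Only rule 2 fails.

2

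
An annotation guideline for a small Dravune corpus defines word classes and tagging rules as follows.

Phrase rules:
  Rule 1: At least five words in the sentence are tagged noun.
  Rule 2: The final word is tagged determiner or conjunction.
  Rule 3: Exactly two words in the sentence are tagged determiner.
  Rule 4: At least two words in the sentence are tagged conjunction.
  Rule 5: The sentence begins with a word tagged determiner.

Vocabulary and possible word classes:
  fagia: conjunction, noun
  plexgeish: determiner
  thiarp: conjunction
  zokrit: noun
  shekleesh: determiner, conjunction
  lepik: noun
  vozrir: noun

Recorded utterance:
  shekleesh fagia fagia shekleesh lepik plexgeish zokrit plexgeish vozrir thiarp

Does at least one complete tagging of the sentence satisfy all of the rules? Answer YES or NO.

Candidates per position — 1:shekleesh {determiner,conjunction}; 2:fagia {conjunction,noun}; 3:fagia {conjunction,noun}; 4:shekleesh {determiner,conjunction}; 5:lepik {noun}; 6:plexgeish {determiner}; 7:zokrit {noun}; 8:plexgeish {determiner}; 9:vozrir {noun}; 10:thiarp {conjunction}.
Every candidate sequence violates at least one rule; no consistent tagging exists.

NO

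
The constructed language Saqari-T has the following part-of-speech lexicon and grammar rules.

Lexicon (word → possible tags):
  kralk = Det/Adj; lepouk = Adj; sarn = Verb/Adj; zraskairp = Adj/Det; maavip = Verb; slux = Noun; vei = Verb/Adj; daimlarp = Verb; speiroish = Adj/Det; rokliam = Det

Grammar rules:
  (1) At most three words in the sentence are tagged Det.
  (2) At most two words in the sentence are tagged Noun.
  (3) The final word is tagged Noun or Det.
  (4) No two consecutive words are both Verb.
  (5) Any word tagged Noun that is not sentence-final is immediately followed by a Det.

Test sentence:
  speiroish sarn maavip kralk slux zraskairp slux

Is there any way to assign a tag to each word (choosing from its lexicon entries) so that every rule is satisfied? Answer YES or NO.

Candidates per position — 1:speiroish {Adj,Det}; 2:sarn {Verb,Adj}; 3:maavip {Verb}; 4:kralk {Det,Adj}; 5:slux {Noun}; 6:zraskairp {Adj,Det}; 7:slux {Noun}.
One satisfying assignment: Adj Adj Verb Adj Noun Det Noun.
Checking: rule 1 ok; rule 2 ok; rule 3 ok; rule 4 ok; rule 5 ok.

YES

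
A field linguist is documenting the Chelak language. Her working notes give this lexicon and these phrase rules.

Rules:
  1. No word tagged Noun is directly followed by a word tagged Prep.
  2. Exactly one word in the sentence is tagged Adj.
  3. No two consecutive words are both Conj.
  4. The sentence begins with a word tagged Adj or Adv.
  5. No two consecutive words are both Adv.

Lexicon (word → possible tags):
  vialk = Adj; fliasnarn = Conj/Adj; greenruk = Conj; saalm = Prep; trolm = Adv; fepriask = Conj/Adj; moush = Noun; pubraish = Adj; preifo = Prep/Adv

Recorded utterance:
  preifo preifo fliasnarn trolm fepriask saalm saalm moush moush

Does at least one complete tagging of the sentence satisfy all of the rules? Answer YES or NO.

YES

Candidates per position — 1:preifo {Prep,Adv}; 2:preifo {Prep,Adv}; 3:fliasnarn {Conj,Adj}; 4:trolm {Adv}; 5:fepriask {Conj,Adj}; 6:saalm {Prep}; 7:saalm {Prep}; 8:moush {Noun}; 9:moush {Noun}.
One satisfying assignment: Adv Prep Adj Adv Conj Prep Prep Noun Noun.
Verifying each rule — rule 1 ✓; rule 2 ✓; rule 3 ✓; rule 4 ✓; rule 5 ✓.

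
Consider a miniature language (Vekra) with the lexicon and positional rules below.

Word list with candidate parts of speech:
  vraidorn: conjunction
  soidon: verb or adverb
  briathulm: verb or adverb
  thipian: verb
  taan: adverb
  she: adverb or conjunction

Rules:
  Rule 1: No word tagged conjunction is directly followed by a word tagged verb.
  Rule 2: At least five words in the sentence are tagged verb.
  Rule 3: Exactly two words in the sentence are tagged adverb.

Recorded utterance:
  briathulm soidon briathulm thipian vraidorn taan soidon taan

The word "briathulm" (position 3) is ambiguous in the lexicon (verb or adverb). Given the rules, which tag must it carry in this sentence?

verb

Candidates per position — 1:briathulm {verb,adverb}; 2:soidon {verb,adverb}; 3:briathulm {verb,adverb}; 4:thipian {verb}; 5:vraidorn {conjunction}; 6:taan {adverb}; 7:soidon {verb,adverb}; 8:taan {adverb}.
If word 1 were adverb, no tagging could satisfy rule 2; so word 1 is verb.
If word 2 were adverb, no tagging could satisfy rule 2; so word 2 is verb.
If word 3 were adverb, no tagging could satisfy rule 2; so word 3 is verb.
If word 7 were adverb, no tagging could satisfy rule 2; so word 7 is verb.
So the tagging must be: verb verb verb verb conjunction adverb verb adverb.
Rule-by-rule: rule 1 ok; rule 2 ok; rule 3 ok.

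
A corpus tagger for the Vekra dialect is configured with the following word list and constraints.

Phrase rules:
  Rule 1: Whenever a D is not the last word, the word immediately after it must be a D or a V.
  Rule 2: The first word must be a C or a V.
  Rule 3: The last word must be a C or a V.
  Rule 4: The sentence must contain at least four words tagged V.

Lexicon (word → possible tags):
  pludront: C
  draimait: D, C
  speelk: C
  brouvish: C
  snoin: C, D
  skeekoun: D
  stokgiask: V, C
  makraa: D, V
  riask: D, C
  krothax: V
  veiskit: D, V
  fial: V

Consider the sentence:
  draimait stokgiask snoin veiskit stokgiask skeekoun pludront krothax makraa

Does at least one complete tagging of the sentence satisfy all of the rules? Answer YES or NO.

NO

Candidates per position — 1:draimait {D,C}; 2:stokgiask {V,C}; 3:snoin {C,D}; 4:veiskit {D,V}; 5:stokgiask {V,C}; 6:skeekoun {D}; 7:pludront {C}; 8:krothax {V}; 9:makraa {D,V}.
Rule 1 cannot be satisfied by any choice of tags from the lexicon.
So there is no consistent tagging.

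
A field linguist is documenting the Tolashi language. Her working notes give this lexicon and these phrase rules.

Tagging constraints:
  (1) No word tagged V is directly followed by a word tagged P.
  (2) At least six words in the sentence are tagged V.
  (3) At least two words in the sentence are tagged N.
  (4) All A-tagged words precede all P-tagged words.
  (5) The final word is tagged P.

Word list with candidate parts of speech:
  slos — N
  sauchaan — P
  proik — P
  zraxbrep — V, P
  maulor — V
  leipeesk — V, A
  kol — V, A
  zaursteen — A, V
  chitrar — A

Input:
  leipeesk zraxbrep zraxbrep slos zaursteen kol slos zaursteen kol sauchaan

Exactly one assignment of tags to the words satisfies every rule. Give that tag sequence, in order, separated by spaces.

V V V N V V N V A P

Candidates per position — 1:leipeesk {V,A}; 2:zraxbrep {V,P}; 3:zraxbrep {V,P}; 4:slos {N}; 5:zaursteen {A,V}; 6:kol {V,A}; 7:slos {N}; 8:zaursteen {A,V}; 9:kol {V,A}; 10:sauchaan {P}.
Position 9: tagging it V would leave rule 1 unsatisfiable, so it must be A.
Position 1: tagging it A would leave rule 2 unsatisfiable, so it must be V.
Position 2: tagging it P would leave rule 1 unsatisfiable, so it must be V.
Position 3: tagging it P would leave rule 1 unsatisfiable, so it must be V.
Position 5: tagging it A would leave rule 2 unsatisfiable, so it must be V.
Position 6: tagging it A would leave rule 2 unsatisfiable, so it must be V.
Position 8: tagging it A would leave rule 2 unsatisfiable, so it must be V.
The unique satisfying tagging is: V V V N V V N V A P.
Verifying each rule — rule 1 ✓; rule 2 ✓; rule 3 ✓; rule 4 ✓; rule 5 ✓.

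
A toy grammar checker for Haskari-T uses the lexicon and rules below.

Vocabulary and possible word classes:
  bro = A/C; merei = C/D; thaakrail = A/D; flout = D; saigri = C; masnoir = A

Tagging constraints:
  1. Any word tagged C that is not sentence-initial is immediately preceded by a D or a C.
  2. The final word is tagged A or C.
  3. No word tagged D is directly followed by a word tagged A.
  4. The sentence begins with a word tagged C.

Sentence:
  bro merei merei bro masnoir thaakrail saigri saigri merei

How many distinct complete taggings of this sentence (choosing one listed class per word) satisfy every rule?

Candidates per position — 1:bro {A,C}; 2:merei {C,D}; 3:merei {C,D}; 4:bro {A,C}; 5:masnoir {A}; 6:thaakrail {A,D}; 7:saigri {C}; 8:saigri {C}; 9:merei {C,D}.
There are 64 candidate sequences in total.
Checking each against the rules leaves 6 sequences.
Count = 6.

6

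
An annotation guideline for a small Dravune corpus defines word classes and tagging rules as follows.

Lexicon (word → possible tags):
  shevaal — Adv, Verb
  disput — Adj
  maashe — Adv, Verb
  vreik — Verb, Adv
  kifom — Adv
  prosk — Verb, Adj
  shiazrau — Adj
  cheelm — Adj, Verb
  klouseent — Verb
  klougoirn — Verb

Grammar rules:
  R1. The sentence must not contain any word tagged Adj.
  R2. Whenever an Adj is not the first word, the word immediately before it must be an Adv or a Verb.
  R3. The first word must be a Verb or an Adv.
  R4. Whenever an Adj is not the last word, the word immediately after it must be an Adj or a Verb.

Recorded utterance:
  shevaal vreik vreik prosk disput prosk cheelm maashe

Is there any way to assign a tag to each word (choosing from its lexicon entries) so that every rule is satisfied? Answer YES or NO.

NO

Candidates per position — 1:shevaal {Adv,Verb}; 2:vreik {Verb,Adv}; 3:vreik {Verb,Adv}; 4:prosk {Verb,Adj}; 5:disput {Adj}; 6:prosk {Verb,Adj}; 7:cheelm {Adj,Verb}; 8:maashe {Adv,Verb}.
Rule 1 cannot be satisfied by any choice of tags from the lexicon.
So there is no consistent tagging.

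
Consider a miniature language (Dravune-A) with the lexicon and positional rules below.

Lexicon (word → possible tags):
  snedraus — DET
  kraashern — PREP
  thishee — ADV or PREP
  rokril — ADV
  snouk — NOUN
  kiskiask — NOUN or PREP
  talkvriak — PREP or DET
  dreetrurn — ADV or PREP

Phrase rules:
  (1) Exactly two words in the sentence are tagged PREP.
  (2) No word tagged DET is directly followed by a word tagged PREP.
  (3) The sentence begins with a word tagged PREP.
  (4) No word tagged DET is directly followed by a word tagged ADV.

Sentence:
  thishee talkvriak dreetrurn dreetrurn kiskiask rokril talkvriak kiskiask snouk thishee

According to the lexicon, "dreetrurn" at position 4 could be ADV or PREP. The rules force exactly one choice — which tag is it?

ADV

Candidates per position — 1:thishee {ADV,PREP}; 2:talkvriak {PREP,DET}; 3:dreetrurn {ADV,PREP}; 4:dreetrurn {ADV,PREP}; 5:kiskiask {NOUN,PREP}; 6:rokril {ADV}; 7:talkvriak {PREP,DET}; 8:kiskiask {NOUN,PREP}; 9:snouk {NOUN}; 10:thishee {ADV,PREP}.
Position 1: tagging it ADV would leave rule 3 unsatisfiable, so it must be PREP.
Position 4: the remaining choice is settled jointly with positions 2, 3, 5, 7, 8, 10 — only ADV at position 4 is part of a tagging that satisfies every rule.
So the tagging must be: PREP PREP ADV ADV NOUN ADV DET NOUN NOUN ADV.
Check: rule 1 ok; rule 2 ok; rule 3 ok; rule 4 ok.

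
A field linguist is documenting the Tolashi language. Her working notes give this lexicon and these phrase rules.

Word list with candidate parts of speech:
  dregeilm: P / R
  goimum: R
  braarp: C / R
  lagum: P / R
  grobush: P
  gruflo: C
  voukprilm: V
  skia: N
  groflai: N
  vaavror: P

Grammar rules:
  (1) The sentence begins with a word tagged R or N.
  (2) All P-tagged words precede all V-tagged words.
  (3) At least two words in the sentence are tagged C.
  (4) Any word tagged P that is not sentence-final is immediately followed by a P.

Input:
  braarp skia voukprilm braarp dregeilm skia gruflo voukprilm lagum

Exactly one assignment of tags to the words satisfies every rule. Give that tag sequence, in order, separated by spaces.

Candidates per position — 1:braarp {C,R}; 2:skia {N}; 3:voukprilm {V}; 4:braarp {C,R}; 5:dregeilm {P,R}; 6:skia {N}; 7:gruflo {C}; 8:voukprilm {V}; 9:lagum {P,R}.
Word 1 cannot be C — rule 1 would then fail for every completion. It is R.
Word 4 cannot be R — rule 3 would then fail for every completion. It is C.
Word 5 cannot be P — rule 2 would then fail for every completion. It is R.
Word 9 cannot be P — rule 2 would then fail for every completion. It is R.
The only consistent sequence is: R N V C R N C V R.
Check: rule 1 satisfied; rule 2 satisfied; rule 3 satisfied; rule 4 satisfied.

R N V C R N C V R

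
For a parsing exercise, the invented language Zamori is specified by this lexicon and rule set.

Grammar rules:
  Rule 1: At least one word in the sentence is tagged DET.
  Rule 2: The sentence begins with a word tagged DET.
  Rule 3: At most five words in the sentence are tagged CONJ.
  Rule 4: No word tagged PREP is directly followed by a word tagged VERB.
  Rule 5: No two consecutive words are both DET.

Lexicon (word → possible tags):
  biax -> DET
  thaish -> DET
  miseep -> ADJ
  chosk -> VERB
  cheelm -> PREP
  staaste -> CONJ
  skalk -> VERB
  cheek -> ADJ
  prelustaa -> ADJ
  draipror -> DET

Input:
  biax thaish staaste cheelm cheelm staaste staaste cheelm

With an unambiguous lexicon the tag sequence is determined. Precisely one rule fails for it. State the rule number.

Fixed tagging: DET DET CONJ PREP PREP CONJ CONJ PREP.
Rule check: R1 ok, R2 ok, R3 ok, R4 ok, R5 fails.
Only rule 5 fails.

5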